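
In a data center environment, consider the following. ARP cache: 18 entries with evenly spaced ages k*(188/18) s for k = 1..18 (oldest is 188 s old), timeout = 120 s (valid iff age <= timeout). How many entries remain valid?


Ages are k * 188/18 s for k = 1..18 (spacing = 10.4444 s).
Entry k is valid iff k * 188/18 <= 120 iff k <= 18 * 120 / 188 = 11.4894
n_valid = floor(11.4894) = 11
(n_stale = 18 - 11 = 7)

11


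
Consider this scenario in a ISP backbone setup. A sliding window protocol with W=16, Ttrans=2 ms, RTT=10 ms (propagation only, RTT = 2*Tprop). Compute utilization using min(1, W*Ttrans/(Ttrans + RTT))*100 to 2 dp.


Given: W = 16, Ttrans = 2 ms, RTT = 10 ms (= 2 * Tprop, Tprop = 5 ms)
Cycle time = Ttrans + RTT = 2 + 10 = 12 ms (first packet sent until its ACK returns)
W * Ttrans = 16 * 2 = 32 ms of sending per cycle
W * Ttrans / (Ttrans + RTT) = 32 / 12 = 2.666667
U = min(1, 2.666667) = 1.000000
U% = 100.00%

100.00


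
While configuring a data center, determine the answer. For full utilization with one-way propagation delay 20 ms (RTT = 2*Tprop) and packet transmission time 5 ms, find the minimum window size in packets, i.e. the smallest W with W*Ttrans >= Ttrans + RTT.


Given: Ttrans = 5 ms, RTT = 40 ms (= 2 * Tprop, Tprop = 20 ms)
Time until first ACK returns = Ttrans + RTT = 5 + 40 = 45 ms
Need W * Ttrans >= Ttrans + RTT  ->  W >= (Ttrans + RTT) / Ttrans
(Ttrans + RTT) / Ttrans = 45 / 5 = 9
W_min = ceil(9) = 9

9


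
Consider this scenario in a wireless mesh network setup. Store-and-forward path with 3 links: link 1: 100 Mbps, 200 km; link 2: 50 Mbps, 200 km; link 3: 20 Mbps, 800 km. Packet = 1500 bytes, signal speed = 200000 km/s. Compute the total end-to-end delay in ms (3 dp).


Packet = 1500 bytes = 12000 bits. Store-and-forward: sum (t_trans + t_prop) per link.
Link 1: t_trans = 12000/(100*10^6) s = 0.1200 ms; t_prop = 200/200000 s = 1.0000 ms; subtotal = 1.1200 ms
Link 2: t_trans = 12000/(50*10^6) s = 0.2400 ms; t_prop = 200/200000 s = 1.0000 ms; subtotal = 1.2400 ms
Link 3: t_trans = 12000/(20*10^6) s = 0.6000 ms; t_prop = 800/200000 s = 4.0000 ms; subtotal = 4.6000 ms
End-to-end = 1.1200 + 1.2400 + 4.6000 = 6.9600 ms -> 6.960 ms (3 dp)

6.960


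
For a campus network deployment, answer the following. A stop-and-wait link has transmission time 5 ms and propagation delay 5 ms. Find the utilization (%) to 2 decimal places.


Given: Ttrans = 5 ms, Tprop = 5 ms
RTT = 2 * Tprop = 2 * 5 = 10 ms
U = Ttrans / (Ttrans + RTT)
U = 5 / (5 + 10)
U = 5 / 15 = 0.333333
U% = 33.33%

33.33


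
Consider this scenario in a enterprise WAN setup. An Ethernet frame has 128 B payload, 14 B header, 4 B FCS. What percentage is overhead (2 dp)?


Given: payload = 128 B, header = 14 B, trailer = 4 B
Overhead bytes = header + trailer = 14 + 4 = 18
Total frame = payload + overhead = 128 + 18 = 146
Overhead % = 18 / 146 * 100 = 12.3288% -> 12.33% (2 dp)

12.33


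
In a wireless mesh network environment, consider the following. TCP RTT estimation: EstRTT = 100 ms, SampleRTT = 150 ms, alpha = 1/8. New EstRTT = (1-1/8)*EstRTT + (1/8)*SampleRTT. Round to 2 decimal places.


Given: EstRTT = 100 ms, SampleRTT = 150 ms, alpha = 1/8
New EstRTT = (1 - alpha) * EstRTT + alpha * SampleRTT
(7/8) * 100 = 87.5
(1/8) * 150 = 18.75
New EstRTT = 87.5 + 18.75 = 106.25 ms -> 106.25 ms (2 dp)

106.25


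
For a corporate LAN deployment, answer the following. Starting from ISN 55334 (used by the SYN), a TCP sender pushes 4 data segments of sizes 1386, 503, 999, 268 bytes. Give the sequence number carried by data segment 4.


The SYN occupies sequence number ISN = 55334, so the first data byte is ISN + 1 = 55335.
SEQ of data segment i = (ISN + 1) + sum of payload sizes of segments 1..i-1.
Segment 1: SEQ = 55335, payload = 1386 bytes
Segment 2: SEQ = 56721, payload = 503 bytes
Segment 3: SEQ = 57224, payload = 999 bytes
Segment 4: SEQ = 58223, payload = 268 bytes
SEQ of segment 4 = 55335 + 1386 + 503 + 999 = 58223

58223


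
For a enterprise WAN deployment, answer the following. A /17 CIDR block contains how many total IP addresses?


Given: CIDR prefix /17
Host bits = 32 - 17 = 15
Total addresses = 2^15 = 32768

32768


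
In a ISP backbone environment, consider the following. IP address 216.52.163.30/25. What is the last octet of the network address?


Given: IP = 216.52.163.30, prefix = /25
Subnet mask = 255.255.255.128
Last octet of IP: 30
Last octet of mask: 128
Network last octet = 30 AND 128 = 0

0


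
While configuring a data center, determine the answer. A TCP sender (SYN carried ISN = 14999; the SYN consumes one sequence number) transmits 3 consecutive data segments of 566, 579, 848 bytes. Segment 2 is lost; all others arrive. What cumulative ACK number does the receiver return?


SYN uses sequence number 14999; first data byte = ISN + 1 = 15000.
Segment 1: SEQ = 15000, len = 566 B, covers [15000, 15565]
Segment 2: SEQ = 15566, len = 579 B, covers [15566, 16144] [LOST]
Segment 3: SEQ = 16145, len = 848 B, covers [16145, 16992]
In-order data received: bytes [15000, 15565] (segments 1..1).
Segment 2 missing -> gap begins at byte 15566; later segments buffered out of order.
Cumulative ACK = next expected in-order byte = 15000 + 566 = 15566

15566


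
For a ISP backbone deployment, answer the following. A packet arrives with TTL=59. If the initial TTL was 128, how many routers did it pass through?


Given: initial TTL = 128, received TTL = 59
Hops = initial TTL - received TTL
Hops = 128 - 59 = 69

69


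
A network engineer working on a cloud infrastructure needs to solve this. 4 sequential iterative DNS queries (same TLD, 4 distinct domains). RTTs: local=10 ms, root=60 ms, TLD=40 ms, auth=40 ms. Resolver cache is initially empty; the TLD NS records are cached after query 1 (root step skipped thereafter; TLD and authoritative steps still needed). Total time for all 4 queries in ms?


Lookup 1 (cold cache): local + root + TLD + auth = 10 + 60 + 40 + 40 = 150 ms
Lookups 2..4 (TLD NS cached -> skip root; new domain -> still ask TLD and auth): local + TLD + auth = 10 + 40 + 40 = 90 ms each
Remaining 3 lookups: 3 * 90 = 270 ms
Total = 150 + 270 = 420 ms

420


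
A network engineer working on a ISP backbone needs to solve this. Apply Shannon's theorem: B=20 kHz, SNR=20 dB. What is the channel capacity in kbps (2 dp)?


Given: B = 20 kHz, SNR = 20 dB
SNR linear = 10^(20/10) = 100
1 + SNR = 101
log2(101) = 6.6582114828
C = 20 * 1000 * 6.6582114828 = 133164.2297 bps
C = 133.164230 kbps -> 133.16 kbps (2 dp)

133.16


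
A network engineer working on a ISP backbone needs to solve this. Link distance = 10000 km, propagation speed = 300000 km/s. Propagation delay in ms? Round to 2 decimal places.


Given: distance = 10000 km, speed = 300000 km/s
Delay = distance / speed = 10000 / 300000 seconds
Delay in ms = 10000 * 1000 / 300000
Delay = 33.3333 ms
Rounded to 2 dp = 33.33 ms

33.33


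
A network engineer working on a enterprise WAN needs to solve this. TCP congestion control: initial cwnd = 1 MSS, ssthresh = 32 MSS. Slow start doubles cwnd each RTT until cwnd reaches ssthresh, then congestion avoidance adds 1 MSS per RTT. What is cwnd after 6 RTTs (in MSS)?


RTT 0: cwnd = 1 MSS (initial)
RTT 1: cwnd = 2 MSS (slow start, doubled)
RTT 2: cwnd = 4 MSS (slow start, doubled)
RTT 3: cwnd = 8 MSS (slow start, doubled)
RTT 4: cwnd = 16 MSS (slow start, doubled)
RTT 5: cwnd = 32 MSS (slow start, doubled)
RTT 6: cwnd = 33 MSS (congestion avoidance, +1)

33


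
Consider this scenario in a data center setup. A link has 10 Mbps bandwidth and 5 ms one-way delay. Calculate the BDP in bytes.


Given: bandwidth = 10 Mbps, delay = 5 ms
BDP in bits = 10 * 10^6 * 5 / 1000
BDP in bits = 50000
BDP in bytes = 50000 / 8 = 6250

6250


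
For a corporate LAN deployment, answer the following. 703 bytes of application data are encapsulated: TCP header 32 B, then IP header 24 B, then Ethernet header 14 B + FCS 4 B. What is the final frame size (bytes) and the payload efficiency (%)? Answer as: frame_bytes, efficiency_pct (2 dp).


TCP segment = 703 + 32 = 735 B
IP packet = 735 + 24 = 759 B
Ethernet frame = 759 + 14 + 4 = 777 B
Efficiency = app / frame = 703 / 777 = 0.904762 = 90.4762% -> 90.48% (2 dp)

777, 90.48


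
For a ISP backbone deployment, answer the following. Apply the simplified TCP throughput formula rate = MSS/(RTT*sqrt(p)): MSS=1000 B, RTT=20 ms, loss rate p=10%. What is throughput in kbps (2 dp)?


Given: MSS = 1000 bytes, RTT = 20 ms, loss = 10%
RTT in seconds = 20 / 1000 = 0.02
Loss rate = 10% = 0.1
sqrt(loss) = sqrt(0.1) = 0.316227766017
Throughput (bytes/s) = 1000 / (0.02 * 0.316227766017) = 158113.8830
Throughput (kbps) = 158113.8830 * 8 / 1000 = 1264.911064 -> 1264.91 kbps (2 dp)

1264.91


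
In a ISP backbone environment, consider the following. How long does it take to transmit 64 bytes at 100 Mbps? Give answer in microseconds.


Given: packet = 64 bytes, bandwidth = 100 Mbps
Packet in bits = 64 * 8 = 512 bits
Bandwidth = 100 * 10^6 = 100000000 bps
Time = 512 / 100000000 seconds
Time in us = 512 * 10^6 / 100000000 = 5.12

5.12


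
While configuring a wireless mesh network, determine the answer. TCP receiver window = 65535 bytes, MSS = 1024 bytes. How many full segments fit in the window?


Given: RWND = 65535 bytes, MSS = 1024 bytes
Full segments = floor(RWND / MSS)
Full segments = floor(65535 / 1024)
Full segments = floor(63.999) = 63

63


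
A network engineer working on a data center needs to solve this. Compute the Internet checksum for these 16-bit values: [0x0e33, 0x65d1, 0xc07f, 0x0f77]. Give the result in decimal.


Given words: [0x0e33, 0x65d1, 0xc07f, 0x0f77]
Step 1: Sum all words
Raw sum = 3635 + 26065 + 49279 + 3959 = 82938
Step 2: Fold carry: (17402 + 1) = 17403
One's complement = ~17403 & 0xFFFF = 48132

48132


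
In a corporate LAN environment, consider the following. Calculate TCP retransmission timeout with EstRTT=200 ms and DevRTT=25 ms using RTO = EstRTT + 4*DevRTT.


Given: EstRTT = 200 ms, DevRTT = 25 ms
Timeout = EstRTT + 4 * DevRTT
4 * DevRTT = 4 * 25 = 100
Timeout = 200 + 100 = 300 ms

300


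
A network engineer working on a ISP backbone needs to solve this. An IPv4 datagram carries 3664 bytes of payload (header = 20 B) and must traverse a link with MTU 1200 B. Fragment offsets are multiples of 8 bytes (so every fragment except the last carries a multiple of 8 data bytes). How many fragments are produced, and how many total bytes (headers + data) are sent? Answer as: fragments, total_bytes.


Max data per non-final fragment = floor((MTU - header)/8)*8 = floor((1200 - 20)/8)*8 = floor(1180/8)*8 = 1176 B
Final fragment needs no 8-byte alignment: it can carry up to MTU - header = 1180 B
Non-final fragments needed = ceil((payload - 1180) / 1176) = ceil(2484/1176) = ceil(2.1122) = 3
Number of fragments = 3 + 1 = 4
Fragment sizes (data): 3 * 1176 B + 136 B (last, 136 <= 1180 OK)
Total bytes sent = payload + n_frags * header = 3664 + 4*20 = 3664 + 80 = 3744 B

4, 3744


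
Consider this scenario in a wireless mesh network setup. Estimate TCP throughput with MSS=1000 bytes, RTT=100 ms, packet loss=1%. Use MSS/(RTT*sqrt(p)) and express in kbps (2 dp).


Given: MSS = 1000 bytes, RTT = 100 ms, loss = 1%
RTT in seconds = 100 / 1000 = 0.1
Loss rate = 1% = 0.01
sqrt(loss) = sqrt(0.01) = 0.1
Throughput (bytes/s) = 1000 / (0.1 * 0.1) = 100000.0000
Throughput (kbps) = 100000.0000 * 8 / 1000 = 800.000000 -> 800.00 kbps (2 dp)

800.00


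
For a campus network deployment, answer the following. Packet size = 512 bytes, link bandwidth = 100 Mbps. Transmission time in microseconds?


Given: packet = 512 bytes, bandwidth = 100 Mbps
Packet in bits = 512 * 8 = 4096 bits
Bandwidth = 100 * 10^6 = 100000000 bps
Time = 4096 / 100000000 seconds
Time in us = 4096 * 10^6 / 100000000 = 40.96

40.96


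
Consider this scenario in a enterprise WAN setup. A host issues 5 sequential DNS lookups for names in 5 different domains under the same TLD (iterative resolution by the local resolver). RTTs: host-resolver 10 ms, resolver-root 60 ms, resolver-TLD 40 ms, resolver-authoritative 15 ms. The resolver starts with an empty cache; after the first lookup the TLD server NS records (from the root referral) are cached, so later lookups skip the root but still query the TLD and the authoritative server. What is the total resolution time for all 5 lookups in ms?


Lookup 1 (cold cache): local + root + TLD + auth = 10 + 60 + 40 + 15 = 125 ms
Lookups 2..5 (TLD NS cached -> skip root; new domain -> still ask TLD and auth): local + TLD + auth = 10 + 40 + 15 = 65 ms each
Remaining 4 lookups: 4 * 65 = 260 ms
Total = 125 + 260 = 385 ms

385


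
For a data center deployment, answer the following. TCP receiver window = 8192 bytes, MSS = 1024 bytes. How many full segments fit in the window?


Given: RWND = 8192 bytes, MSS = 1024 bytes
Full segments = floor(RWND / MSS)
Full segments = floor(8192 / 1024)
Full segments = floor(8.0) = 8

8


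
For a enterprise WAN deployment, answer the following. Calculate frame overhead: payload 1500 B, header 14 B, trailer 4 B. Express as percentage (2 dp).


Given: payload = 1500 B, header = 14 B, trailer = 4 B
Overhead bytes = header + trailer = 14 + 4 = 18
Total frame = payload + overhead = 1500 + 18 = 1518
Overhead % = 18 / 1518 * 100 = 1.1858% -> 1.19% (2 dp)

1.19


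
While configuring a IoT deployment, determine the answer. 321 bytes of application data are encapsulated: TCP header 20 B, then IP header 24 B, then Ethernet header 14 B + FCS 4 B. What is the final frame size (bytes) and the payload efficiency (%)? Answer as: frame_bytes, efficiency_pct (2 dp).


TCP segment = 321 + 20 = 341 B
IP packet = 341 + 24 = 365 B
Ethernet frame = 365 + 14 + 4 = 383 B
Efficiency = app / frame = 321 / 383 = 0.838120 = 83.8120% -> 83.81% (2 dp)

383, 83.81


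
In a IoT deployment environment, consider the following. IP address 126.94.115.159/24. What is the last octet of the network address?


Given: IP = 126.94.115.159, prefix = /24
Subnet mask = 255.255.255.0
Last octet of IP: 159
Last octet of mask: 0
Network last octet = 159 AND 0 = 0

0


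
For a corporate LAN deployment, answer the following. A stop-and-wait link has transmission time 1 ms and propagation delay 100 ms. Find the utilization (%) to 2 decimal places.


Given: Ttrans = 1 ms, Tprop = 100 ms
RTT = 2 * Tprop = 2 * 100 = 200 ms
U = Ttrans / (Ttrans + RTT)
U = 1 / (1 + 200)
U = 1 / 201 = 0.004975
U% = 0.50%

0.50


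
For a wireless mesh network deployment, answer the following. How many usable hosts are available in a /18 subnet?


Given: subnet mask /18
Host bits = 32 - 18 = 14
Total addresses = 2^14 = 16384
Usable hosts = 16384 - 2 (network + broadcast) = 16382

16382


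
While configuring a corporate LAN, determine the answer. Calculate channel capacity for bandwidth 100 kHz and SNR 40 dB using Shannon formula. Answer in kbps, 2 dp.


Given: B = 100 kHz, SNR = 40 dB
SNR linear = 10^(40/10) = 10000
1 + SNR = 10001
log2(10001) = 13.2878566418
C = 100 * 1000 * 13.2878566418 = 1328785.6642 bps
C = 1328.785664 kbps -> 1328.79 kbps (2 dp)

1328.79


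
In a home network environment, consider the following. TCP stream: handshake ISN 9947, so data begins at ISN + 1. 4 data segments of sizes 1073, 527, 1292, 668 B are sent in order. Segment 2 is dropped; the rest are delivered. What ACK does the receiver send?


SYN uses sequence number 9947; first data byte = ISN + 1 = 9948.
Segment 1: SEQ = 9948, len = 1073 B, covers [9948, 11020]
Segment 2: SEQ = 11021, len = 527 B, covers [11021, 11547] [LOST]
Segment 3: SEQ = 11548, len = 1292 B, covers [11548, 12839]
Segment 4: SEQ = 12840, len = 668 B, covers [12840, 13507]
In-order data received: bytes [9948, 11020] (segments 1..1).
Segment 2 missing -> gap begins at byte 11021; later segments buffered out of order.
Cumulative ACK = next expected in-order byte = 9948 + 1073 = 11021

11021


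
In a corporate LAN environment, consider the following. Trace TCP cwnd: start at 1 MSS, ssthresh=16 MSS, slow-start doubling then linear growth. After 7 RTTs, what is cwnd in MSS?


RTT 0: cwnd = 1 MSS (initial)
RTT 1: cwnd = 2 MSS (slow start, doubled)
RTT 2: cwnd = 4 MSS (slow start, doubled)
RTT 3: cwnd = 8 MSS (slow start, doubled)
RTT 4: cwnd = 16 MSS (slow start, doubled)
RTT 5: cwnd = 17 MSS (congestion avoidance, +1)
RTT 6: cwnd = 18 MSS (congestion avoidance, +1)
RTT 7: cwnd = 19 MSS (congestion avoidance, +1)

19


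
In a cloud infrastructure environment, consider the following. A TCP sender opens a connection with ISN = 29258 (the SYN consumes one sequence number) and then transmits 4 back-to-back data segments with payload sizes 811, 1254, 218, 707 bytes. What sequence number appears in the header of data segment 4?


The SYN occupies sequence number ISN = 29258, so the first data byte is ISN + 1 = 29259.
SEQ of data segment i = (ISN + 1) + sum of payload sizes of segments 1..i-1.
Segment 1: SEQ = 29259, payload = 811 bytes
Segment 2: SEQ = 30070, payload = 1254 bytes
Segment 3: SEQ = 31324, payload = 218 bytes
Segment 4: SEQ = 31542, payload = 707 bytes
SEQ of segment 4 = 29259 + 811 + 1254 + 218 = 31542

31542


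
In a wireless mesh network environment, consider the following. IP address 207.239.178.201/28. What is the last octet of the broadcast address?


Given: IP = 207.239.178.201, prefix = /28
Host bits = 32 - 28 = 4
Network last octet = 201 AND mask = 192
Host part size = 2^4 - 1 = 15
Broadcast last octet = 192 OR 15 = 207

207


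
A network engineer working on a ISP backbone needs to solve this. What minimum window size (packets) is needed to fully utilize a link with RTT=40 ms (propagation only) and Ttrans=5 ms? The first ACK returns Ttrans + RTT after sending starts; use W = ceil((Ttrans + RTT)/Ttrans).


Given: Ttrans = 5 ms, RTT = 40 ms (= 2 * Tprop, Tprop = 20 ms)
Time until first ACK returns = Ttrans + RTT = 5 + 40 = 45 ms
Need W * Ttrans >= Ttrans + RTT  ->  W >= (Ttrans + RTT) / Ttrans
(Ttrans + RTT) / Ttrans = 45 / 5 = 9
W_min = ceil(9) = 9

9


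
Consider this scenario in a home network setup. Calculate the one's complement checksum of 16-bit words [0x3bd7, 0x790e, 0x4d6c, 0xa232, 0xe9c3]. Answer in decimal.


Given words: [0x3bd7, 0x790e, 0x4d6c, 0xa232, 0xe9c3]
Step 1: Sum all words
Raw sum = 15319 + 30990 + 19820 + 41522 + 59843 = 167494
Step 2: Fold carry: (36422 + 2) = 36424
One's complement = ~36424 & 0xFFFF = 29111

29111


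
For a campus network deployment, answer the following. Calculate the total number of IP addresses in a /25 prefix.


Given: CIDR prefix /25
Host bits = 32 - 25 = 7
Total addresses = 2^7 = 128

128


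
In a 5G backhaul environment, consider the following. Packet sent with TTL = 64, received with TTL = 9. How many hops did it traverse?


Given: initial TTL = 64, received TTL = 9
Hops = initial TTL - received TTL
Hops = 64 - 9 = 55

55


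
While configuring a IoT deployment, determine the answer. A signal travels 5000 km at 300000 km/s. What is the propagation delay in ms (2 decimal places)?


Given: distance = 5000 km, speed = 300000 km/s
Delay = distance / speed = 5000 / 300000 seconds
Delay in ms = 5000 * 1000 / 300000
Delay = 16.6667 ms
Rounded to 2 dp = 16.67 ms

16.67


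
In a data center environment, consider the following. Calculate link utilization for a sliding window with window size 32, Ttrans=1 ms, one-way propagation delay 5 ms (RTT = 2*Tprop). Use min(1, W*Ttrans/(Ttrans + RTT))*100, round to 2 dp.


Given: W = 32, Ttrans = 1 ms, RTT = 10 ms (= 2 * Tprop, Tprop = 5 ms)
Cycle time = Ttrans + RTT = 1 + 10 = 11 ms (first packet sent until its ACK returns)
W * Ttrans = 32 * 1 = 32 ms of sending per cycle
W * Ttrans / (Ttrans + RTT) = 32 / 11 = 2.909091
U = min(1, 2.909091) = 1.000000
U% = 100.00%

100.00


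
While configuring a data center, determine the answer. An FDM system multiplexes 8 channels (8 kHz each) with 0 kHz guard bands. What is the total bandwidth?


Given: 8 channels, 8 kHz each, guard = 0 kHz
Channel bandwidth = 8 * 8 = 64 kHz
Guard bands = 7 gaps * 0 kHz = 0 kHz
Total = 64 + 0 = 64 kHz

64


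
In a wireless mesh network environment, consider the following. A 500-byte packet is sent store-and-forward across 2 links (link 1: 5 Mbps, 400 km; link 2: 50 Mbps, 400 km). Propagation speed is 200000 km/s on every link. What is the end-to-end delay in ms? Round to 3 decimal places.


Packet = 500 bytes = 4000 bits. Store-and-forward: sum (t_trans + t_prop) per link.
Link 1: t_trans = 4000/(5*10^6) s = 0.8000 ms; t_prop = 400/200000 s = 2.0000 ms; subtotal = 2.8000 ms
Link 2: t_trans = 4000/(50*10^6) s = 0.0800 ms; t_prop = 400/200000 s = 2.0000 ms; subtotal = 2.0800 ms
End-to-end = 2.8000 + 2.0800 = 4.8800 ms -> 4.880 ms (3 dp)

4.880


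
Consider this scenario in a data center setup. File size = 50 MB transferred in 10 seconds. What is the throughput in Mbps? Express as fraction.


Given: file = 50 MB, time = 10 s
File in Mb = 50 * 8 = 400 Mb
Throughput = 400 / 10 Mbps
Throughput = 40 Mbps

40


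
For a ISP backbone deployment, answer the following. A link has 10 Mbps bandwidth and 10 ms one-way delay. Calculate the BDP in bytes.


Given: bandwidth = 10 Mbps, delay = 10 ms
BDP in bits = 10 * 10^6 * 10 / 1000
BDP in bits = 100000
BDP in bytes = 100000 / 8 = 12500

12500


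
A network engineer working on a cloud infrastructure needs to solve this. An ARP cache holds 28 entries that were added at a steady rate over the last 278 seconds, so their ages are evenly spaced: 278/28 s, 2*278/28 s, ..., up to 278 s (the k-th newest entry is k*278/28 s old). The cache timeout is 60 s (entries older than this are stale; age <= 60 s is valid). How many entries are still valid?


Ages are k * 278/28 s for k = 1..28 (spacing = 9.9286 s).
Entry k is valid iff k * 278/28 <= 60 iff k <= 28 * 60 / 278 = 6.0432
n_valid = floor(6.0432) = 6
(n_stale = 28 - 6 = 22)

6


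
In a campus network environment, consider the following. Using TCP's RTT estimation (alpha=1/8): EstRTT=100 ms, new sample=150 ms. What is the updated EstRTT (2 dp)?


Given: EstRTT = 100 ms, SampleRTT = 150 ms, alpha = 1/8
New EstRTT = (1 - alpha) * EstRTT + alpha * SampleRTT
(7/8) * 100 = 87.5
(1/8) * 150 = 18.75
New EstRTT = 87.5 + 18.75 = 106.25 ms -> 106.25 ms (2 dp)

106.25


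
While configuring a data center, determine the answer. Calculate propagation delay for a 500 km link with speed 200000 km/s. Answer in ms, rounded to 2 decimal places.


Given: distance = 500 km, speed = 200000 km/s
Delay = distance / speed = 500 / 200000 seconds
Delay in ms = 500 * 1000 / 200000
Delay = 2.5000 ms
Rounded to 2 dp = 2.50 ms

2.50


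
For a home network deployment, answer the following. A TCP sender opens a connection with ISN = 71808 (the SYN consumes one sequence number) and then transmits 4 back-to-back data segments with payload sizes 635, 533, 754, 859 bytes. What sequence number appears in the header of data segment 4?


The SYN occupies sequence number ISN = 71808, so the first data byte is ISN + 1 = 71809.
SEQ of data segment i = (ISN + 1) + sum of payload sizes of segments 1..i-1.
Segment 1: SEQ = 71809, payload = 635 bytes
Segment 2: SEQ = 72444, payload = 533 bytes
Segment 3: SEQ = 72977, payload = 754 bytes
Segment 4: SEQ = 73731, payload = 859 bytes
SEQ of segment 4 = 71809 + 635 + 533 + 754 = 73731

73731


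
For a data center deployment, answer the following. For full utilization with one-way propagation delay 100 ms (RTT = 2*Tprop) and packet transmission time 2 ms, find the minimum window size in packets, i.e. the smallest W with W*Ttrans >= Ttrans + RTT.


Given: Ttrans = 2 ms, RTT = 200 ms (= 2 * Tprop, Tprop = 100 ms)
Time until first ACK returns = Ttrans + RTT = 2 + 200 = 202 ms
Need W * Ttrans >= Ttrans + RTT  ->  W >= (Ttrans + RTT) / Ttrans
(Ttrans + RTT) / Ttrans = 202 / 2 = 101
W_min = ceil(101) = 101

101


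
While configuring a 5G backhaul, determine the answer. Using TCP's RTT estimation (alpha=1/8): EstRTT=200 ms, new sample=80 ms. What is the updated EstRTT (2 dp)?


Given: EstRTT = 200 ms, SampleRTT = 80 ms, alpha = 1/8
New EstRTT = (1 - alpha) * EstRTT + alpha * SampleRTT
(7/8) * 200 = 175
(1/8) * 80 = 10
New EstRTT = 175 + 10 = 185 ms -> 185.00 ms (2 dp)

185.00


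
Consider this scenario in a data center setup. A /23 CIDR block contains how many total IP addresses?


Given: CIDR prefix /23
Host bits = 32 - 23 = 9
Total addresses = 2^9 = 512

512


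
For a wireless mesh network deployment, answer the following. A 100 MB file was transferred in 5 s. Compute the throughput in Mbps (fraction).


Given: file = 100 MB, time = 5 s
File in Mb = 100 * 8 = 800 Mb
Throughput = 800 / 5 Mbps
Throughput = 160 Mbps

160


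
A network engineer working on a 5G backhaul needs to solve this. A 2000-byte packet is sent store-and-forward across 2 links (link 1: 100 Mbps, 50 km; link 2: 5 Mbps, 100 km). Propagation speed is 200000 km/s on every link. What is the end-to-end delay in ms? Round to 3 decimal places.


Packet = 2000 bytes = 16000 bits. Store-and-forward: sum (t_trans + t_prop) per link.
Link 1: t_trans = 16000/(100*10^6) s = 0.1600 ms; t_prop = 50/200000 s = 0.2500 ms; subtotal = 0.4100 ms
Link 2: t_trans = 16000/(5*10^6) s = 3.2000 ms; t_prop = 100/200000 s = 0.5000 ms; subtotal = 3.7000 ms
End-to-end = 0.4100 + 3.7000 = 4.1100 ms -> 4.110 ms (3 dp)

4.110


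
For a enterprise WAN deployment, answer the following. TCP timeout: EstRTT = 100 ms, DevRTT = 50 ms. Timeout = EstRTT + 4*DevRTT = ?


Given: EstRTT = 100 ms, DevRTT = 50 ms
Timeout = EstRTT + 4 * DevRTT
4 * DevRTT = 4 * 50 = 200
Timeout = 100 + 200 = 300 ms

300


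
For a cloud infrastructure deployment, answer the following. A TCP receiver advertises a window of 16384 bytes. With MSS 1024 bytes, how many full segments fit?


Given: RWND = 16384 bytes, MSS = 1024 bytes
Full segments = floor(RWND / MSS)
Full segments = floor(16384 / 1024)
Full segments = floor(16.0) = 16

16


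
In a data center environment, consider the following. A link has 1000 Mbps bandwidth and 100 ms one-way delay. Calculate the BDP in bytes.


Given: bandwidth = 1000 Mbps, delay = 100 ms
BDP in bits = 1000 * 10^6 * 100 / 1000
BDP in bits = 100000000
BDP in bytes = 100000000 / 8 = 12500000

12500000


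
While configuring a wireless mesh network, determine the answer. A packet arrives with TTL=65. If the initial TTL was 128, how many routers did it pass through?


Given: initial TTL = 128, received TTL = 65
Hops = initial TTL - received TTL
Hops = 128 - 65 = 63

63


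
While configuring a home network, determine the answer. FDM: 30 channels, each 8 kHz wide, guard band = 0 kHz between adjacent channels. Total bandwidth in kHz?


Given: 30 channels, 8 kHz each, guard = 0 kHz
Channel bandwidth = 30 * 8 = 240 kHz
Guard bands = 29 gaps * 0 kHz = 0 kHz
Total = 240 + 0 = 240 kHz

240


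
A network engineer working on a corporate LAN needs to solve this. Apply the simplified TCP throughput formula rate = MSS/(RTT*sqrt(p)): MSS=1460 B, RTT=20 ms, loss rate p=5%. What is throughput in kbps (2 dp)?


Given: MSS = 1460 bytes, RTT = 20 ms, loss = 5%
RTT in seconds = 20 / 1000 = 0.02
Loss rate = 5% = 0.05
sqrt(loss) = sqrt(0.05) = 0.223606797750
Throughput (bytes/s) = 1460 / (0.02 * 0.223606797750) = 326465.9247
Throughput (kbps) = 326465.9247 * 8 / 1000 = 2611.727398 -> 2611.73 kbps (2 dp)

2611.73


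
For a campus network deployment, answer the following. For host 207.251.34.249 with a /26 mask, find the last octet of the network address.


Given: IP = 207.251.34.249, prefix = /26
Subnet mask = 255.255.255.192
Last octet of IP: 249
Last octet of mask: 192
Network last octet = 249 AND 192 = 192

192


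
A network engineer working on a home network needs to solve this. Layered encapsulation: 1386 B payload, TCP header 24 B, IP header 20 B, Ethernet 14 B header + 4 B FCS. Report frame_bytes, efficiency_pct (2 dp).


TCP segment = 1386 + 24 = 1410 B
IP packet = 1410 + 20 = 1430 B
Ethernet frame = 1430 + 14 + 4 = 1448 B
Efficiency = app / frame = 1386 / 1448 = 0.957182 = 95.7182% -> 95.72% (2 dp)

1448, 95.72


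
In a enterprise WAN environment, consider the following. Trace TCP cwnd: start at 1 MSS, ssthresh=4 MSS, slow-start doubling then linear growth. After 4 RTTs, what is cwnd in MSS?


RTT 0: cwnd = 1 MSS (initial)
RTT 1: cwnd = 2 MSS (slow start, doubled)
RTT 2: cwnd = 4 MSS (slow start, doubled)
RTT 3: cwnd = 5 MSS (congestion avoidance, +1)
RTT 4: cwnd = 6 MSS (congestion avoidance, +1)

6


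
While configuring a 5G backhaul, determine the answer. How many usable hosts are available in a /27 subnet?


Given: subnet mask /27
Host bits = 32 - 27 = 5
Total addresses = 2^5 = 32
Usable hosts = 32 - 2 (network + broadcast) = 30

30


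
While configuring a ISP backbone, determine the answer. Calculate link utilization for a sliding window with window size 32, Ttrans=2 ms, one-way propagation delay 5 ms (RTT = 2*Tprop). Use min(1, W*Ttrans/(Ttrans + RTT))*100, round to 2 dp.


Given: W = 32, Ttrans = 2 ms, RTT = 10 ms (= 2 * Tprop, Tprop = 5 ms)
Cycle time = Ttrans + RTT = 2 + 10 = 12 ms (first packet sent until its ACK returns)
W * Ttrans = 32 * 2 = 64 ms of sending per cycle
W * Ttrans / (Ttrans + RTT) = 64 / 12 = 5.333333
U = min(1, 5.333333) = 1.000000
U% = 100.00%

100.00


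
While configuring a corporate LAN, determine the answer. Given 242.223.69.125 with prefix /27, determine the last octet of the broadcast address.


Given: IP = 242.223.69.125, prefix = /27
Host bits = 32 - 27 = 5
Network last octet = 125 AND mask = 96
Host part size = 2^5 - 1 = 31
Broadcast last octet = 96 OR 31 = 127

127


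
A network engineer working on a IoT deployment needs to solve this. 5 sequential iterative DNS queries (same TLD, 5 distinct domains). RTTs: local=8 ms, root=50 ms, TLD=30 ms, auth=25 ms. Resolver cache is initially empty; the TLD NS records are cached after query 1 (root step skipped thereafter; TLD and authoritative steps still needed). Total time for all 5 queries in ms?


Lookup 1 (cold cache): local + root + TLD + auth = 8 + 50 + 30 + 25 = 113 ms
Lookups 2..5 (TLD NS cached -> skip root; new domain -> still ask TLD and auth): local + TLD + auth = 8 + 30 + 25 = 63 ms each
Remaining 4 lookups: 4 * 63 = 252 ms
Total = 113 + 252 = 365 ms

365


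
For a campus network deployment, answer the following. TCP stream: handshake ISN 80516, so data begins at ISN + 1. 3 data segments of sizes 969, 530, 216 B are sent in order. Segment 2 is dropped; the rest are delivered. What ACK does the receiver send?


SYN uses sequence number 80516; first data byte = ISN + 1 = 80517.
Segment 1: SEQ = 80517, len = 969 B, covers [80517, 81485]
Segment 2: SEQ = 81486, len = 530 B, covers [81486, 82015] [LOST]
Segment 3: SEQ = 82016, len = 216 B, covers [82016, 82231]
In-order data received: bytes [80517, 81485] (segments 1..1).
Segment 2 missing -> gap begins at byte 81486; later segments buffered out of order.
Cumulative ACK = next expected in-order byte = 80517 + 969 = 81486

81486


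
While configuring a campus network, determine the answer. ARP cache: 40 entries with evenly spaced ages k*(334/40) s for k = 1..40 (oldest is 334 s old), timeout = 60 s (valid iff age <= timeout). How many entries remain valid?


Ages are k * 334/40 s for k = 1..40 (spacing = 8.3500 s).
Entry k is valid iff k * 334/40 <= 60 iff k <= 40 * 60 / 334 = 7.1856
n_valid = floor(7.1856) = 7
(n_stale = 40 - 7 = 33)

7


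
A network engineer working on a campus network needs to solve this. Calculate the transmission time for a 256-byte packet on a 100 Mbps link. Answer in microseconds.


Given: packet = 256 bytes, bandwidth = 100 Mbps
Packet in bits = 256 * 8 = 2048 bits
Bandwidth = 100 * 10^6 = 100000000 bps
Time = 2048 / 100000000 seconds
Time in us = 2048 * 10^6 / 100000000 = 20.48

20.48


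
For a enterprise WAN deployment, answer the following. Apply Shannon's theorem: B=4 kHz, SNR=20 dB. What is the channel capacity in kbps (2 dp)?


Given: B = 4 kHz, SNR = 20 dB
SNR linear = 10^(20/10) = 100
1 + SNR = 101
log2(101) = 6.6582114828
C = 4 * 1000 * 6.6582114828 = 26632.8459 bps
C = 26.632846 kbps -> 26.63 kbps (2 dp)

26.63


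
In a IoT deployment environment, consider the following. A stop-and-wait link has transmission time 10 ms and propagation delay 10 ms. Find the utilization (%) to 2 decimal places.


Given: Ttrans = 10 ms, Tprop = 10 ms
RTT = 2 * Tprop = 2 * 10 = 20 ms
U = Ttrans / (Ttrans + RTT)
U = 10 / (10 + 20)
U = 10 / 30 = 0.333333
U% = 33.33%

33.33


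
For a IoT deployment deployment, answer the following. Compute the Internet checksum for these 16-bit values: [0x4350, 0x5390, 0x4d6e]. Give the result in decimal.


Given words: [0x4350, 0x5390, 0x4d6e]
Step 1: Sum all words
Raw sum = 17232 + 21392 + 19822 = 58446
One's complement = ~58446 & 0xFFFF = 7089

7089


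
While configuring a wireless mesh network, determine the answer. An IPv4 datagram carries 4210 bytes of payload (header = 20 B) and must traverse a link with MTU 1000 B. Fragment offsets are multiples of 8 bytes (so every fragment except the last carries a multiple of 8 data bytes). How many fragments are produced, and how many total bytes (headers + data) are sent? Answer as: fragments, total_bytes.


Max data per non-final fragment = floor((MTU - header)/8)*8 = floor((1000 - 20)/8)*8 = floor(980/8)*8 = 976 B
Final fragment needs no 8-byte alignment: it can carry up to MTU - header = 980 B
Non-final fragments needed = ceil((payload - 980) / 976) = ceil(3230/976) = ceil(3.3094) = 4
Number of fragments = 4 + 1 = 5
Fragment sizes (data): 4 * 976 B + 306 B (last, 306 <= 980 OK)
Total bytes sent = payload + n_frags * header = 4210 + 5*20 = 4210 + 100 = 4310 B

5, 4310


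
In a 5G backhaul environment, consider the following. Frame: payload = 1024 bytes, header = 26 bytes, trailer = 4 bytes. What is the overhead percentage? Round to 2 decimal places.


Given: payload = 1024 B, header = 26 B, trailer = 4 B
Overhead bytes = header + trailer = 26 + 4 = 30
Total frame = payload + overhead = 1024 + 30 = 1054
Overhead % = 30 / 1054 * 100 = 2.8463% -> 2.85% (2 dp)

2.85


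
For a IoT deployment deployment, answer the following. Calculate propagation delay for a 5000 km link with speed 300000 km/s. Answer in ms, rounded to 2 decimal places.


Given: distance = 5000 km, speed = 300000 km/s
Delay = distance / speed = 5000 / 300000 seconds
Delay in ms = 5000 * 1000 / 300000
Delay = 16.6667 ms
Rounded to 2 dp = 16.67 ms

16.67


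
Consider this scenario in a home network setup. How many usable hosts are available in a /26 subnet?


Given: subnet mask /26
Host bits = 32 - 26 = 6
Total addresses = 2^6 = 64
Usable hosts = 64 - 2 (network + broadcast) = 62

62


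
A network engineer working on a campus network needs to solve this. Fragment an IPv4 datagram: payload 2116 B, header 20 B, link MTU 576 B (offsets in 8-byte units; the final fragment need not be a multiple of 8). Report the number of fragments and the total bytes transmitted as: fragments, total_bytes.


Max data per non-final fragment = floor((MTU - header)/8)*8 = floor((576 - 20)/8)*8 = floor(556/8)*8 = 552 B
Final fragment needs no 8-byte alignment: it can carry up to MTU - header = 556 B
Non-final fragments needed = ceil((payload - 556) / 552) = ceil(1560/552) = ceil(2.8261) = 3
Number of fragments = 3 + 1 = 4
Fragment sizes (data): 3 * 552 B + 460 B (last, 460 <= 556 OK)
Total bytes sent = payload + n_frags * header = 2116 + 4*20 = 2116 + 80 = 2196 B

4, 2196


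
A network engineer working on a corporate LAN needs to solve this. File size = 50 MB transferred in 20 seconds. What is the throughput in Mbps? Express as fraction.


Given: file = 50 MB, time = 20 s
File in Mb = 50 * 8 = 400 Mb
Throughput = 400 / 20 Mbps
Throughput = 20 Mbps

20


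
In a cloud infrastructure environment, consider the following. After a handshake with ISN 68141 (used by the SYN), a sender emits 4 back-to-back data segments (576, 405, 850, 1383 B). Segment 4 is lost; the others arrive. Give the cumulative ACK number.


SYN uses sequence number 68141; first data byte = ISN + 1 = 68142.
Segment 1: SEQ = 68142, len = 576 B, covers [68142, 68717]
Segment 2: SEQ = 68718, len = 405 B, covers [68718, 69122]
Segment 3: SEQ = 69123, len = 850 B, covers [69123, 69972]
Segment 4: SEQ = 69973, len = 1383 B, covers [69973, 71355] [LOST]
In-order data received: bytes [68142, 69972] (segments 1..3).
Segment 4 missing -> gap begins at byte 69973.
Cumulative ACK = next expected in-order byte = 68142 + 576 + 405 + 850 = 69973

69973


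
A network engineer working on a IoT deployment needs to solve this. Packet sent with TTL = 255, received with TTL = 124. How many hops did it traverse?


Given: initial TTL = 255, received TTL = 124
Hops = initial TTL - received TTL
Hops = 255 - 124 = 131

131


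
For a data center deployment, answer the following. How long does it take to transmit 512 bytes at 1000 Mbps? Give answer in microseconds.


Given: packet = 512 bytes, bandwidth = 1000 Mbps
Packet in bits = 512 * 8 = 4096 bits
Bandwidth = 1000 * 10^6 = 1000000000 bps
Time = 4096 / 1000000000 seconds
Time in us = 4096 * 10^6 / 1000000000 = 4.096

4.096


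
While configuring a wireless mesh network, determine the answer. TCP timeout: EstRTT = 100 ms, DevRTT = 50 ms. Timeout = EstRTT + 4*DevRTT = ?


Given: EstRTT = 100 ms, DevRTT = 50 ms
Timeout = EstRTT + 4 * DevRTT
4 * DevRTT = 4 * 50 = 200
Timeout = 100 + 200 = 300 ms

300


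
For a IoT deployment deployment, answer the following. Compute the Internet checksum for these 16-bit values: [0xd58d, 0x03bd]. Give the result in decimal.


Given words: [0xd58d, 0x03bd]
Step 1: Sum all words
Raw sum = 54669 + 957 = 55626
One's complement = ~55626 & 0xFFFF = 9909

9909


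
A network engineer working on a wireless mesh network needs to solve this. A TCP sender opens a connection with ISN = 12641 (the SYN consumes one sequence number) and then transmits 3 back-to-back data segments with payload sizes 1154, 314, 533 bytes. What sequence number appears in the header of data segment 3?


The SYN occupies sequence number ISN = 12641, so the first data byte is ISN + 1 = 12642.
SEQ of data segment i = (ISN + 1) + sum of payload sizes of segments 1..i-1.
Segment 1: SEQ = 12642, payload = 1154 bytes
Segment 2: SEQ = 13796, payload = 314 bytes
Segment 3: SEQ = 14110, payload = 533 bytes
SEQ of segment 3 = 12642 + 1154 + 314 = 14110

14110


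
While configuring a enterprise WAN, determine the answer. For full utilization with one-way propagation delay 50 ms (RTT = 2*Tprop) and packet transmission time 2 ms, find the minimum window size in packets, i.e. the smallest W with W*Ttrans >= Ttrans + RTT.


Given: Ttrans = 2 ms, RTT = 100 ms (= 2 * Tprop, Tprop = 50 ms)
Time until first ACK returns = Ttrans + RTT = 2 + 100 = 102 ms
Need W * Ttrans >= Ttrans + RTT  ->  W >= (Ttrans + RTT) / Ttrans
(Ttrans + RTT) / Ttrans = 102 / 2 = 51
W_min = ceil(51) = 51

51


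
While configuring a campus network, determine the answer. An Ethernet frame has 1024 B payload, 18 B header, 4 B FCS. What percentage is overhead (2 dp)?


Given: payload = 1024 B, header = 18 B, trailer = 4 B
Overhead bytes = header + trailer = 18 + 4 = 22
Total frame = payload + overhead = 1024 + 22 = 1046
Overhead % = 22 / 1046 * 100 = 2.1033% -> 2.10% (2 dp)

2.10


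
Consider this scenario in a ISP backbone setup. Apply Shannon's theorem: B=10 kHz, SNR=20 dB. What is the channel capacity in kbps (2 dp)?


Given: B = 10 kHz, SNR = 20 dB
SNR linear = 10^(20/10) = 100
1 + SNR = 101
log2(101) = 6.6582114828
C = 10 * 1000 * 6.6582114828 = 66582.1148 bps
C = 66.582115 kbps -> 66.58 kbps (2 dp)

66.58


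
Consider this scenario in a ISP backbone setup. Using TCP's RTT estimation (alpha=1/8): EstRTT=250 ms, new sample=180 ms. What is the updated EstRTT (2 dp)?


Given: EstRTT = 250 ms, SampleRTT = 180 ms, alpha = 1/8
New EstRTT = (1 - alpha) * EstRTT + alpha * SampleRTT
(7/8) * 250 = 218.75
(1/8) * 180 = 22.5
New EstRTT = 218.75 + 22.5 = 241.25 ms -> 241.25 ms (2 dp)

241.25
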